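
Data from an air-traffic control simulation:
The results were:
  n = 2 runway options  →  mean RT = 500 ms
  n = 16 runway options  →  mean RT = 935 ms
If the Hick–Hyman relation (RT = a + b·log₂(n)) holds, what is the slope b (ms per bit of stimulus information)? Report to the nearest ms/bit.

145 ms/bit

b = (RT₂ − RT₁)/(log₂ n₂ − log₂ n₁) = (935 − 500)/(4 − 1) = 145 ms/bit.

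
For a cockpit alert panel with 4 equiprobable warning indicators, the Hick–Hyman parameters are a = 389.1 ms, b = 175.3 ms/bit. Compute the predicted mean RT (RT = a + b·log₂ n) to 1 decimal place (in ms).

739.7 ms

log₂(4) = 2 bits, so RT = 389.1 + 175.3 × 2 ≈ 739.700 ms.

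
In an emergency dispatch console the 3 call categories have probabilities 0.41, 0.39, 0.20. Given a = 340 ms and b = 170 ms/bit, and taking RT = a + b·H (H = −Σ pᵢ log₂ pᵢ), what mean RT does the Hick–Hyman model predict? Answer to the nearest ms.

H = 0.41·log₂(1/0.41) + 0.39·log₂(1/0.39) + 0.20·log₂(1/0.20) = 1.5216 bits.
RT = 340 + 170 × 1.5216 = 598.67 ms.

599 ms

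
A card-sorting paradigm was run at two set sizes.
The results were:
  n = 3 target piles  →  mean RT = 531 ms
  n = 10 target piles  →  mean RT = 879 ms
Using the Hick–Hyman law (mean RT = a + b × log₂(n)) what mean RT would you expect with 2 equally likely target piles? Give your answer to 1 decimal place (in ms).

RT is linear in log₂ n, so two points fix the line:
  b = (879 − 531) / (log₂ 10 − log₂ 3) = 348 / (3.3219 − 1.5850) = 200.349 ms/bit
  a = 531 − 200.349 × 1.5850 = 213.454 ms
Then RT(2) = 213.454 + 200.349 × log₂ 2 = 213.454 + 200.349 × 1 ≈ 413.803 ms.

413.8 ms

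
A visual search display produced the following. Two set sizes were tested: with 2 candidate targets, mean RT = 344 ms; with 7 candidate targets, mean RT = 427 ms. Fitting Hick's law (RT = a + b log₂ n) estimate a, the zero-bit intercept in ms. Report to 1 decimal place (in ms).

b = (RT₂ − RT₁)/(log₂ n₂ − log₂ n₁) = (427 − 344)/(2.8074 − 1) = 45.923 ms/bit.
a = RT₁ − b·log₂ n₁ = 344 − 45.923 × 1 = 298.077 ms.

298.1 ms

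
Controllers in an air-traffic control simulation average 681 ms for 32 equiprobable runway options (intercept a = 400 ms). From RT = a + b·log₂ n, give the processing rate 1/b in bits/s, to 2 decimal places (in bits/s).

17.79 bits/s

b = (681 − 400)/log₂ 32 = 281/5 = 56.200 ms per bit = 0.05620 s/bit; the reciprocal is 17.794 bits/s.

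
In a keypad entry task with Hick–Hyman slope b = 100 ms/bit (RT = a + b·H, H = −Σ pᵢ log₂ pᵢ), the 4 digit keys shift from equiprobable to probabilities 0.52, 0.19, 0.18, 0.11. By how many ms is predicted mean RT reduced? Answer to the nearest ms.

26 ms

The RT saving is b·ΔH. Equiprobable H₀ = log₂(4) = 2.0000 bits; with the given probabilities H = 1.7414 bits.
b·(H₀ − H) = 100 × (2.0000 − 1.7414) = 25.86 ms.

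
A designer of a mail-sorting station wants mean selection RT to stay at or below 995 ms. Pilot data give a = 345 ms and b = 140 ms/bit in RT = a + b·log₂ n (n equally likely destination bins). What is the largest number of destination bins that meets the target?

24

Information budget: (995 − 345)/140 = 4.6429 bits, so n ≤ 2^4.6429 = 24.983 → at most 24.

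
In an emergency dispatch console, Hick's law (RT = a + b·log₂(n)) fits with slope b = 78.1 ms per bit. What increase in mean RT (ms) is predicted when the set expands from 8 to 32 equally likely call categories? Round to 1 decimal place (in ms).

156.2 ms

ΔRT = (a + b log₂ n₂) − (a + b log₂ n₁) = b·(log₂ n₂ − log₂ n₁).
log₂(32) − log₂(8) = log₂(32/8) = log₂(4) = 2.
ΔRT = 78.1 × 2.0000 = 156.200 ms.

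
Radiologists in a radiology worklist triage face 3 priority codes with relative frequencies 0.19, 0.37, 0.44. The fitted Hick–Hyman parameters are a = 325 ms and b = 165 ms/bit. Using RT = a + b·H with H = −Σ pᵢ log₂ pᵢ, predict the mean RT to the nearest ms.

H = 0.19·log₂(1/0.19) + 0.37·log₂(1/0.37) + 0.44·log₂(1/0.44) = 1.5071 bits.
RT = 325 + 165 × 1.5071 = 573.67 ms.

574 ms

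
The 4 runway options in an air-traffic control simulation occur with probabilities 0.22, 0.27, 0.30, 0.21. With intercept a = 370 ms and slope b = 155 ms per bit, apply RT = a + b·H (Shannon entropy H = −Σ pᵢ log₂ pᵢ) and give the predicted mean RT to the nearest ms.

678 ms

H = 0.22·log₂(1/0.22) + 0.27·log₂(1/0.27) + 0.30·log₂(1/0.30) + 0.21·log₂(1/0.21) = 1.9845 bits.
RT = 370 + 155 × 1.9845 = 677.60 ms.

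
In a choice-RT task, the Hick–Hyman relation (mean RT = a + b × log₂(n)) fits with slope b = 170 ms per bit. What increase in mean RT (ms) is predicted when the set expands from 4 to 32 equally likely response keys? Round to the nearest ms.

510 ms

Only the slope matters, since a is common to both: ΔRT = b·log₂(n₂/n₁).
log₂(32) − log₂(4) = log₂(32/4) = log₂(8) = 3.
ΔRT = 170 × 3.0000 = 510.000 ms.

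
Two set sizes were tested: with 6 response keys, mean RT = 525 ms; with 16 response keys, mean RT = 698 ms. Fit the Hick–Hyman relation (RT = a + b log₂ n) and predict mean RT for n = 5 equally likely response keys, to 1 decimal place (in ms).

492.8 ms

Fit slope and intercept:
  b = (698 − 525) / (log₂ 16 − log₂ 6) = 173 / (4 − 2.5850) = 122.258 ms/bit
  a = 525 − 122.258 × 2.5850 = 208.967 ms
Then RT(5) = 208.967 + 122.258 × log₂ 5 = 208.967 + 122.258 × 2.3219 ≈ 492.842 ms.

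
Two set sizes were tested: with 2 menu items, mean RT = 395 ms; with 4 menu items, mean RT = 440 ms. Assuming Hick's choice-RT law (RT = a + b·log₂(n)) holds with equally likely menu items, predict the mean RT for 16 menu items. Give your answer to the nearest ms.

530 ms

Solve the two-equation system in a and b:
  b = (440 − 395) / (log₂ 4 − log₂ 2) = 45 / (2 − 1) = 45 ms/bit
  a = 395 − 45 × 1 = 350 ms
Then RT(16) = 350 + 45 × log₂ 16 = 350 + 45 × 4 ≈ 530.000 ms.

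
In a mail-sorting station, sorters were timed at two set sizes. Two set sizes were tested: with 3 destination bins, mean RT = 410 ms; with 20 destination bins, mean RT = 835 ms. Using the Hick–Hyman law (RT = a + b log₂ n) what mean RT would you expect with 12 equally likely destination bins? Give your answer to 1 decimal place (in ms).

720.6 ms

With log₂ n on the abscissa the relation is linear; from the two conditions:
  b = (835 − 410) / (log₂ 20 − log₂ 3) = 425 / (4.3219 − 1.5850) = 155.281 ms/bit
  a = 410 − 155.281 × 1.5850 = 163.885 ms
Then RT(12) = 163.885 + 155.281 × log₂ 12 = 163.885 + 155.281 × 3.5850 ≈ 720.563 ms.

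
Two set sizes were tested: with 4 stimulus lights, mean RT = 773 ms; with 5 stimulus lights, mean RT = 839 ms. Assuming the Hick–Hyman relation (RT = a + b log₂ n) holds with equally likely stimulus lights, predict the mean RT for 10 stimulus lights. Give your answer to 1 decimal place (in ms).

Solve the two-equation system in a and b:
  b = (839 − 773) / (log₂ 5 − log₂ 4) = 66 / (2.3219 − 2) = 205.015 ms/bit
  a = 773 − 205.015 × 2 = 362.971 ms
Then RT(10) = 362.971 + 205.015 × log₂ 10 = 362.971 + 205.015 × 3.3219 ≈ 1044.015 ms.

1044.0 ms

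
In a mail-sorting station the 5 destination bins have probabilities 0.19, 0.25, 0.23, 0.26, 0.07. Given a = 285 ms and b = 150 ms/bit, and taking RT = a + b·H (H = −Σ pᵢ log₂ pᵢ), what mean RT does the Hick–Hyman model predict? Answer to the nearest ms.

H = 0.19·log₂(1/0.19) + 0.25·log₂(1/0.25) + 0.23·log₂(1/0.23) + 0.26·log₂(1/0.26) + 0.07·log₂(1/0.07) = 2.2167 bits.
RT = 285 + 150 × 2.2167 = 617.51 ms.

618 ms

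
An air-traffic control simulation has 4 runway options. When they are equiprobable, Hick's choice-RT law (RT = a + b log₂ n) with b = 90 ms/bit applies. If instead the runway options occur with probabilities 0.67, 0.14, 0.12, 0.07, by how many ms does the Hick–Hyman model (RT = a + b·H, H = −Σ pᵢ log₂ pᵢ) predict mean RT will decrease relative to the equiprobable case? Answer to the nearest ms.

52 ms

The RT saving is b·ΔH. Equiprobable H₀ = log₂(4) = 2.0000 bits; with the given probabilities H = 1.4198 bits.
b·(H₀ − H) = 90 × (2.0000 − 1.4198) = 52.21 ms.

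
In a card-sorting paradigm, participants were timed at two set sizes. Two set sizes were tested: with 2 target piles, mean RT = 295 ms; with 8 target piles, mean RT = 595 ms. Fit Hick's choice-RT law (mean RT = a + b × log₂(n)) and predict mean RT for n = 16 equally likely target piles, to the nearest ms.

745 ms

Fit slope and intercept:
  b = (595 − 295) / (log₂ 8 − log₂ 2) = 300 / (3 − 1) = 150 ms/bit
  a = 295 − 150 × 1 = 145 ms
Then RT(16) = 145 + 150 × log₂ 16 = 145 + 150 × 4 ≈ 745.000 ms.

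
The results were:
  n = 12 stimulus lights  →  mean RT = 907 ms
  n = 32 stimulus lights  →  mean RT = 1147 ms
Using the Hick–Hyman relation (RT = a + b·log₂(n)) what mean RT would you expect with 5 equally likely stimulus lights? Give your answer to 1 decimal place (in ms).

Solve the two-equation system in a and b:
  b = (1147 − 907) / (log₂ 32 − log₂ 12) = 240 / (5 − 3.5850) = 169.607 ms/bit
  a = 907 − 169.607 × 3.5850 = 298.966 ms
Then RT(5) = 298.966 + 169.607 × log₂ 5 = 298.966 + 169.607 × 2.3219 ≈ 692.781 ms.

692.8 ms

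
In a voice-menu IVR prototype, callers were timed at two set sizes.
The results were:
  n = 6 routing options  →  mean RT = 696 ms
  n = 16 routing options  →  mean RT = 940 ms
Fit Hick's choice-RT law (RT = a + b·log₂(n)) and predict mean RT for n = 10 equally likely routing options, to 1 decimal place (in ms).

Solve the two-equation system in a and b:
  b = (940 − 696) / (log₂ 16 − log₂ 6) = 244 / (4 − 2.5850) = 172.434 ms/bit
  a = 696 − 172.434 × 2.5850 = 250.266 ms
Then RT(10) = 250.266 + 172.434 × log₂ 10 = 250.266 + 172.434 × 3.3219 ≈ 823.078 ms.

823.1 ms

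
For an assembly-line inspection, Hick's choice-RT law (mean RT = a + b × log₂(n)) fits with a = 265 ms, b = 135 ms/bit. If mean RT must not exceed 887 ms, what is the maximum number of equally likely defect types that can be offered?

24

Set 265 + 135·log₂ n ≤ 887 → log₂ n ≤ (887 − 265)/135 = 4.6074.
So n ≤ 2^4.6074 = 24.376; the largest integer n is 24.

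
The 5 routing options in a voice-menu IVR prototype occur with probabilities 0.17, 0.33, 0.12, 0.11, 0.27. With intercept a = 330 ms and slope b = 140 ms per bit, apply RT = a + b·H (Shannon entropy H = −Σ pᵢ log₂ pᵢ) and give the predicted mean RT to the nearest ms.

637 ms

H = 0.17·log₂(1/0.17) + 0.33·log₂(1/0.33) + 0.12·log₂(1/0.12) + 0.11·log₂(1/0.11) + 0.27·log₂(1/0.27) = 2.1898 bits.
RT = 330 + 140 × 2.1898 = 636.57 ms.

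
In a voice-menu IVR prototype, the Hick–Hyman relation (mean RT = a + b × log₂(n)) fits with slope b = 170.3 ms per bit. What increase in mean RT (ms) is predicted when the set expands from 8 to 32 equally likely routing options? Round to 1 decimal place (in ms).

ΔRT = (a + b log₂ n₂) − (a + b log₂ n₁) = b·(log₂ n₂ − log₂ n₁).
log₂(32) − log₂(8) = log₂(32/8) = log₂(4) = 2.
ΔRT = 170.3 × 2.0000 = 340.600 ms.

340.6 ms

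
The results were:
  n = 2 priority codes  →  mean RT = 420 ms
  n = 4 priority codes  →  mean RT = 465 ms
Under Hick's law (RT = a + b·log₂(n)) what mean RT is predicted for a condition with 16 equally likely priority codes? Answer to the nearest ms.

With log₂ n on the abscissa the relation is linear; from the two conditions:
  b = (465 − 420) / (log₂ 4 − log₂ 2) = 45 / (2 − 1) = 45 ms/bit
  a = 420 − 45 × 1 = 375 ms
Then RT(16) = 375 + 45 × log₂ 16 = 375 + 45 × 4 ≈ 555.000 ms.

555 ms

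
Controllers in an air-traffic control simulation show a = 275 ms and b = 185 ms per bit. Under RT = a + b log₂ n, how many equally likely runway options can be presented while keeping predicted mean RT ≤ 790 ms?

Information budget: (790 − 275)/185 = 2.7838 bits, so n ≤ 2^2.7838 = 6.887 → at most 6.

6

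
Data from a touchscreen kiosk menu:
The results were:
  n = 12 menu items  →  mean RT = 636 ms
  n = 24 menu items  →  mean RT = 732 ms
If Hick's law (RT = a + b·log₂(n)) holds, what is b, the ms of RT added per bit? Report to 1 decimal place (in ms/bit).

The slope on a log₂ axis is (732 − 636) / (4.5850 − 3.5850) = 96.000 ms/bit.

96.0 ms/bit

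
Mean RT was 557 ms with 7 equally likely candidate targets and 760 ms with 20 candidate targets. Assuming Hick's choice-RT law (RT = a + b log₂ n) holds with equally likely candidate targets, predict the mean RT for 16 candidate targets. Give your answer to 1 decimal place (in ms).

716.9 ms

Fit slope and intercept:
  b = (760 − 557) / (log₂ 20 − log₂ 7) = 203 / (4.3219 − 2.8074) = 134.031 ms/bit
  a = 557 − 134.031 × 2.8074 = 180.727 ms
Then RT(16) = 180.727 + 134.031 × log₂ 16 = 180.727 + 134.031 × 4 ≈ 716.852 ms.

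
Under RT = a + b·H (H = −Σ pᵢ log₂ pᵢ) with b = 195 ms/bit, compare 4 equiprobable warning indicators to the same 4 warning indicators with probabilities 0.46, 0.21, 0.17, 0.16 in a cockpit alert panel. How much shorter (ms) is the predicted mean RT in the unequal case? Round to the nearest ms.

The RT saving is b·ΔH. Equiprobable H₀ = log₂(4) = 2.0000 bits; with the given probabilities H = 1.8458 bits.
b·(H₀ − H) = 195 × (2.0000 − 1.8458) = 30.08 ms.

30 ms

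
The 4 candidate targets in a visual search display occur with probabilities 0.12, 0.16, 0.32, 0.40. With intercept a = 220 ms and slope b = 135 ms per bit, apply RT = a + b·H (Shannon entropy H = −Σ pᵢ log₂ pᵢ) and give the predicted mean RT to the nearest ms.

469 ms

Entropy contributions −pᵢ log₂ pᵢ: 0.3671, 0.4230, 0.5260, 0.5288; sum H = 1.8449 bits.
RT = a + bH = 220 + 135·1.8449 = 469.06 ms.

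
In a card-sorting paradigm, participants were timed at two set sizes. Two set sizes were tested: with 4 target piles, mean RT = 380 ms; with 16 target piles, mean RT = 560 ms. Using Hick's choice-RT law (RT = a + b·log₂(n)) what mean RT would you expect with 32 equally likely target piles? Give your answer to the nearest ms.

Fit slope and intercept:
  b = (560 − 380) / (log₂ 16 − log₂ 4) = 180 / (4 − 2) = 90 ms/bit
  a = 380 − 90 × 2 = 200 ms
Then RT(32) = 200 + 90 × log₂ 32 = 200 + 90 × 5 ≈ 650.000 ms.

650 ms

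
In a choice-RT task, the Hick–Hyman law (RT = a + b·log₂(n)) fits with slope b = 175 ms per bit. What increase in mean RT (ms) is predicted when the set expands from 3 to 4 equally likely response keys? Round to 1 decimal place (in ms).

72.6 ms

Only the slope matters, since a is common to both: ΔRT = b·log₂(n₂/n₁).
log₂(4) − log₂(3) = 2 − 1.5850 = 0.4150.
ΔRT = 175 × 0.4150 = 72.632 ms.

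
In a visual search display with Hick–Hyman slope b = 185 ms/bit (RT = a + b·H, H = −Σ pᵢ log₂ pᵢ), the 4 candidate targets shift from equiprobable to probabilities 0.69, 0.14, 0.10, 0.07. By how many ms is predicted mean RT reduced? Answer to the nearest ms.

Equiprobable entropy H₀ = log₂ 4 = 2.0000 bits.
Skewed entropy H = −Σ pᵢ log₂ pᵢ = 1.3672 bits.
ΔRT = b·(H₀ − H) = 185 × 0.6328 = 117.06 ms.

117 ms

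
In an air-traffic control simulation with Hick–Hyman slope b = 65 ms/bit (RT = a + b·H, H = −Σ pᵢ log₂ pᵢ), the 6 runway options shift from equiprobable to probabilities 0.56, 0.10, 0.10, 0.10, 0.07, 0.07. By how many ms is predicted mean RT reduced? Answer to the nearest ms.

38 ms

The RT saving is b·ΔH. Equiprobable H₀ = log₂(6) = 2.5850 bits; with the given probabilities H = 2.0021 bits.
b·(H₀ − H) = 65 × (2.5850 − 2.0021) = 37.88 ms.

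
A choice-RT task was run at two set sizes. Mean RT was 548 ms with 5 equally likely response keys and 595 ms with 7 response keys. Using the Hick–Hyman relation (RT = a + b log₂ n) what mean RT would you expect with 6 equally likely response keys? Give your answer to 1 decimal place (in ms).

573.5 ms

With log₂ n on the abscissa the relation is linear; from the two conditions:
  b = (595 − 548) / (log₂ 7 − log₂ 5) = 47 / (2.8074 − 2.3219) = 96.822 ms/bit
  a = 548 − 96.822 × 2.3219 = 323.186 ms
Then RT(6) = 323.186 + 96.822 × log₂ 6 = 323.186 + 96.822 × 2.5850 ≈ 573.468 ms.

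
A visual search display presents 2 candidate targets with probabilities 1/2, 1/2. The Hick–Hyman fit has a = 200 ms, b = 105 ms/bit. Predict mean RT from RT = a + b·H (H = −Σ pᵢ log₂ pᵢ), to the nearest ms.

H = −Σ pᵢ log₂ pᵢ = 0.5·1 + 0.5·1 = 1.000 bits.
RT = 200 + 105 × 1.000 = 305.00 ms.

305 ms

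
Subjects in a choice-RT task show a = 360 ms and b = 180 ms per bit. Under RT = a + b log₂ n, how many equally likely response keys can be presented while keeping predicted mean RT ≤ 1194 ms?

24

Information budget: (1194 − 360)/180 = 4.6333 bits, so n ≤ 2^4.6333 = 24.818 → at most 24.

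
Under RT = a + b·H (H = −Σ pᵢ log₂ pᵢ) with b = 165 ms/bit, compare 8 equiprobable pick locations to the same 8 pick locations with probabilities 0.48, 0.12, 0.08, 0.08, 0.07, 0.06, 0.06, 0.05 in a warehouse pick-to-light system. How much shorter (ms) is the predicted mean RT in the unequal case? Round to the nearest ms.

The RT saving is b·ΔH. Equiprobable H₀ = log₂(8) = 3.0000 bits; with the given probabilities H = 2.4301 bits.
b·(H₀ − H) = 165 × (3.0000 − 2.4301) = 94.04 ms.

94 ms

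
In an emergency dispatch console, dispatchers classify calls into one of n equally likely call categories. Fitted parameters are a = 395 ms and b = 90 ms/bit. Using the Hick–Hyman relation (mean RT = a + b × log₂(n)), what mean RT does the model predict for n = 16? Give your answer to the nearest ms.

755 ms

log₂(16) = 4 bits, so RT = 395 + 90 × 4 ≈ 755.000 ms.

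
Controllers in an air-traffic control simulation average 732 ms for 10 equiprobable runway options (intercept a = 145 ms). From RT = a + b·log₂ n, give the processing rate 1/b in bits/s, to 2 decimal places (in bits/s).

Choice component = 732 − 145 = 587 ms over log₂(10) = 3.3219 bits.
b = 587 / 3.3219 = 176.705 ms/bit, so 1/b = 5.659 bits/s.

5.66 bits/s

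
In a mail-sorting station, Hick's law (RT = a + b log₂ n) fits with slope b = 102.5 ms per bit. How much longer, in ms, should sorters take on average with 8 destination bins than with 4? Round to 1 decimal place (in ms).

ΔRT = (a + b log₂ n₂) − (a + b log₂ n₁) = b·(log₂ n₂ − log₂ n₁).
log₂(8) − log₂(4) = log₂(8/4) = log₂(2) = 1.
ΔRT = 102.5 × 1.0000 = 102.500 ms.

102.5 ms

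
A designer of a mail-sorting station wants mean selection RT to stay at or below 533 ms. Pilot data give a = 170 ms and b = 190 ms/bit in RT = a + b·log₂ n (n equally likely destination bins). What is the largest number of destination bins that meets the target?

Set 170 + 190·log₂ n ≤ 533 → log₂ n ≤ (533 − 170)/190 = 1.9105.
So n ≤ 2^1.9105 = 3.759; the largest integer n is 3.

3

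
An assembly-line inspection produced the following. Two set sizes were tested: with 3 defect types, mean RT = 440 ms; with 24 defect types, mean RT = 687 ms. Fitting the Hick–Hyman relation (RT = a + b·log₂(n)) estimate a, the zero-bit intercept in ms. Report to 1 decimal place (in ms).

The slope on a log₂ axis is (687 − 440) / (4.5850 − 1.5850) = 82.333 ms/bit.
Intercept: a = 440 − 82.333·log₂(3) = 309.505 ms.

309.5 ms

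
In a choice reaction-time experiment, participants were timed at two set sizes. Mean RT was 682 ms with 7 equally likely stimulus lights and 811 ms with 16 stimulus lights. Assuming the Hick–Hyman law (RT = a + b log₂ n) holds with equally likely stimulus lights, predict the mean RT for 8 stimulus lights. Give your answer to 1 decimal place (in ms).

RT is linear in log₂ n, so two points fix the line:
  b = (811 − 682) / (log₂ 16 − log₂ 7) = 129 / (4 − 2.8074) = 108.163 ms/bit
  a = 682 − 108.163 × 2.8074 = 378.348 ms
Then RT(8) = 378.348 + 108.163 × log₂ 8 = 378.348 + 108.163 × 3 ≈ 702.837 ms.

702.8 ms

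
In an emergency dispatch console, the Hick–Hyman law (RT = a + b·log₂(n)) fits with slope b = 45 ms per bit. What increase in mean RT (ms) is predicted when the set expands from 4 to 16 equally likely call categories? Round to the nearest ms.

90 ms

The intercept a cancels: ΔRT = b·(log₂ n₂ − log₂ n₁) = b·log₂(n₂/n₁).
log₂(16) − log₂(4) = log₂(16/4) = log₂(4) = 2.
ΔRT = 45 × 2.0000 = 90.000 ms.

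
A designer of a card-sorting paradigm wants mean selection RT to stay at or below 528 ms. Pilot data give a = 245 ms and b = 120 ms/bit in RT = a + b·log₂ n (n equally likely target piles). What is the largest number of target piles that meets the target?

5

Set 245 + 120·log₂ n ≤ 528 → log₂ n ≤ (528 − 245)/120 = 2.3583.
So n ≤ 2^2.3583 = 5.128; the largest integer n is 5.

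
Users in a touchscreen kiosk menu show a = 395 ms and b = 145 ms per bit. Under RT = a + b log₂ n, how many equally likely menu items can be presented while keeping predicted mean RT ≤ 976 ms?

Set 395 + 145·log₂ n ≤ 976 → log₂ n ≤ (976 − 395)/145 = 4.0069.
So n ≤ 2^4.0069 = 16.077; the largest integer n is 16.

16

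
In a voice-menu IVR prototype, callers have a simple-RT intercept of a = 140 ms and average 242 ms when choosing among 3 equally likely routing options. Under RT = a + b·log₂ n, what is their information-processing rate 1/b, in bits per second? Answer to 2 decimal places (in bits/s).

15.54 bits/s

Choice component = 242 − 140 = 102 ms over log₂(3) = 1.5850 bits.
b = 102 / 1.5850 = 64.355 ms/bit, so 1/b = 15.539 bits/s.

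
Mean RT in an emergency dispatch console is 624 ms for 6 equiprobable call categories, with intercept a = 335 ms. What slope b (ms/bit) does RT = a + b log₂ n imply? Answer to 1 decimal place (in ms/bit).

111.8 ms/bit

b = (624 − 335) / log₂(6) = 289 / 2.5850 = 111.800 ms/bit.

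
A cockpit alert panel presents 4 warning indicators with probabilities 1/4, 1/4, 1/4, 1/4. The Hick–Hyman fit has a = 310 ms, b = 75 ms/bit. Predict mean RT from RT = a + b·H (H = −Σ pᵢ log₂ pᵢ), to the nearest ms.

Each term −pᵢ log₂ pᵢ: 0.25·2 + 0.25·2 + 0.25·2 + 0.25·2; summed, H = 2.000 bits.
Mean RT = a + bH = 310 + 75·2.000 = 460.00 ms.

460 ms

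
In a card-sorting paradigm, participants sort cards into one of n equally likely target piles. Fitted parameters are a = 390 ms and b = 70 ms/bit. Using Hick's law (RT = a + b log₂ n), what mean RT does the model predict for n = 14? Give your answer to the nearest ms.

log₂(14) = 3.8074 bits, so RT = 390 + 70 × 3.8074 ≈ 656.515 ms.

657 ms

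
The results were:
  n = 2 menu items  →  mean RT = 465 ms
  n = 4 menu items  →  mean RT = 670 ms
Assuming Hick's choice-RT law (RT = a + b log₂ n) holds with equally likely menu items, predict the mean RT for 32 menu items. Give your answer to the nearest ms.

1285 ms

Solve the two-equation system in a and b:
  b = (670 − 465) / (log₂ 4 − log₂ 2) = 205 / (2 − 1) = 205 ms/bit
  a = 465 − 205 × 1 = 260 ms
Then RT(32) = 260 + 205 × log₂ 32 = 260 + 205 × 5 ≈ 1285.000 ms.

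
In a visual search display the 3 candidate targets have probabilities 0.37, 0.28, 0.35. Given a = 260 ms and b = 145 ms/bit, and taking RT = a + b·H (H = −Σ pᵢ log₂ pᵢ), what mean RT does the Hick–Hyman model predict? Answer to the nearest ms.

488 ms

H = 0.37·log₂(1/0.37) + 0.28·log₂(1/0.28) + 0.35·log₂(1/0.35) = 1.5751 bits.
RT = 260 + 145 × 1.5751 = 488.38 ms.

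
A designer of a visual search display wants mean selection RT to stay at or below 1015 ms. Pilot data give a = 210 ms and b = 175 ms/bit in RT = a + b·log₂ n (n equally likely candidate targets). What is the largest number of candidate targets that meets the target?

24

Set 210 + 175·log₂ n ≤ 1015 → log₂ n ≤ (1015 − 210)/175 = 4.6000.
So n ≤ 2^4.6000 = 24.251; the largest integer n is 24.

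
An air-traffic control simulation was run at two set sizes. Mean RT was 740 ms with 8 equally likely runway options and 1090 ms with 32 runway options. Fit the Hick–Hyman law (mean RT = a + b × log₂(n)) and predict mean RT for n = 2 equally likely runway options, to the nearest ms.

390 ms

With log₂ n on the abscissa the relation is linear; from the two conditions:
  b = (1090 − 740) / (log₂ 32 − log₂ 8) = 350 / (5 − 3) = 175 ms/bit
  a = 740 − 175 × 3 = 215 ms
Then RT(2) = 215 + 175 × log₂ 2 = 215 + 175 × 1 ≈ 390.000 ms.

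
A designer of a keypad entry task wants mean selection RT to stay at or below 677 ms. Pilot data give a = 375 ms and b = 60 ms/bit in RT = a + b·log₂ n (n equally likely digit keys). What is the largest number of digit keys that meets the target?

32

60·log₂ n ≤ 677 − 375 = 302, giving log₂ n ≤ 5.0333 and n ≤ 32.748. The largest whole number is 32.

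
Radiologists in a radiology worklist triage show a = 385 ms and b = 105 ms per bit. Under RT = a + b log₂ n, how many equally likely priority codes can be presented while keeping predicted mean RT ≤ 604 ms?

Set 385 + 105·log₂ n ≤ 604 → log₂ n ≤ (604 − 385)/105 = 2.0857.
So n ≤ 2^2.0857 = 4.245; the largest integer n is 4.

4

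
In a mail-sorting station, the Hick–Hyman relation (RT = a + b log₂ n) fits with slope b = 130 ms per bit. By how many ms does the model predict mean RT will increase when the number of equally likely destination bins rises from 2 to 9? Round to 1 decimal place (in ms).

282.1 ms

ΔRT = (a + b log₂ n₂) − (a + b log₂ n₁) = b·(log₂ n₂ − log₂ n₁).
log₂(9) − log₂(2) = 3.1699 − 1 = 2.1699.
ΔRT = 130 × 2.1699 = 282.090 ms.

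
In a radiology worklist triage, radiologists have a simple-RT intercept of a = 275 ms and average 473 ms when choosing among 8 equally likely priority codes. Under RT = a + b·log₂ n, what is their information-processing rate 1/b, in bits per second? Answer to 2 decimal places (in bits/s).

15.15 bits/s

Choice component = 473 − 275 = 198 ms over log₂(8) = 3 bits.
b = 198 / 3 = 66.000 ms/bit, so 1/b = 15.152 bits/s.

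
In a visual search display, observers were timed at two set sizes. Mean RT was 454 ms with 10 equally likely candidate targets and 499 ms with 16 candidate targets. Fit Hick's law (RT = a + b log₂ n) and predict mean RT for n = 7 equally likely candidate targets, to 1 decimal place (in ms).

419.9 ms

RT is linear in log₂ n, so two points fix the line:
  b = (499 − 454) / (log₂ 16 − log₂ 10) = 45 / (4 − 3.3219) = 66.365 ms/bit
  a = 454 − 66.365 × 3.3219 = 233.541 ms
Then RT(7) = 233.541 + 66.365 × log₂ 7 = 233.541 + 66.365 × 2.8074 ≈ 419.851 ms.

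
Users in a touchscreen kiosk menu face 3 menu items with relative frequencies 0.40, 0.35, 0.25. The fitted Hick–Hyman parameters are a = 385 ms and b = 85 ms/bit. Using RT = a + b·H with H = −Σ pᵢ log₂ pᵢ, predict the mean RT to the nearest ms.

518 ms

Entropy contributions −pᵢ log₂ pᵢ: 0.5288, 0.5301, 0.5000; sum H = 1.5589 bits.
RT = a + bH = 385 + 85·1.5589 = 517.50 ms.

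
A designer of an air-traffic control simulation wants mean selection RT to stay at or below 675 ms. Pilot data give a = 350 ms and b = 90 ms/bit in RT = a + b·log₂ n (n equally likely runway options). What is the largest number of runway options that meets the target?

Information budget: (675 − 350)/90 = 3.6111 bits, so n ≤ 2^3.6111 = 12.219 → at most 12.

12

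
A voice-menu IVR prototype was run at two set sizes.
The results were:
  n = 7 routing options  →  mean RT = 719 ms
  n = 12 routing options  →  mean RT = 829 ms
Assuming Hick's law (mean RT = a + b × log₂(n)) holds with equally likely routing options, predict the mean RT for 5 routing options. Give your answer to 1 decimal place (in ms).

RT is linear in log₂ n, so two points fix the line:
  b = (829 − 719) / (log₂ 12 − log₂ 7) = 110 / (3.5850 − 2.8074) = 141.460 ms/bit
  a = 719 − 141.460 × 2.8074 = 321.873 ms
Then RT(5) = 321.873 + 141.460 × log₂ 5 = 321.873 + 141.460 × 2.3219 ≈ 650.332 ms.

650.3 ms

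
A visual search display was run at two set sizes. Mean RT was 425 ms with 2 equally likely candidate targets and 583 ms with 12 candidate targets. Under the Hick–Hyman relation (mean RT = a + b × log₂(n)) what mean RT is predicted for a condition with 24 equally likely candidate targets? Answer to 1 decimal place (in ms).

RT is linear in log₂ n, so two points fix the line:
  b = (583 − 425) / (log₂ 12 − log₂ 2) = 158 / (3.5850 − 1) = 61.123 ms/bit
  a = 425 − 61.123 × 1 = 363.877 ms
Then RT(24) = 363.877 + 61.123 × log₂ 24 = 363.877 + 61.123 × 4.5850 ≈ 644.123 ms.

644.1 ms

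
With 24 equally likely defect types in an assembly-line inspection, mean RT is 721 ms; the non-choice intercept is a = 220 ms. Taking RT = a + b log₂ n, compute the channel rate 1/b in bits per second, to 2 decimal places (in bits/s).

b = (721 − 220)/log₂ 24 = 501/4.5850 = 109.270 ms per bit = 0.10927 s/bit; the reciprocal is 9.152 bits/s.

9.15 bits/s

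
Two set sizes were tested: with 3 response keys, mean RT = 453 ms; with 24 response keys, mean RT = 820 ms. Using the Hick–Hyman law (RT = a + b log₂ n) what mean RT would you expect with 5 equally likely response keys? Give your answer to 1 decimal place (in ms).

Fit slope and intercept:
  b = (820 − 453) / (log₂ 24 − log₂ 3) = 367 / (4.5850 − 1.5850) = 122.333 ms/bit
  a = 453 − 122.333 × 1.5850 = 259.106 ms
Then RT(5) = 259.106 + 122.333 × log₂ 5 = 259.106 + 122.333 × 2.3219 ≈ 543.155 ms.

543.2 ms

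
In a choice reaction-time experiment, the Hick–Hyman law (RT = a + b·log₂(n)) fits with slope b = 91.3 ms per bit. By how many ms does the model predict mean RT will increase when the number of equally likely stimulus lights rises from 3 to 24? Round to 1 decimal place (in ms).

Only the slope matters, since a is common to both: ΔRT = b·log₂(n₂/n₁).
log₂(24) − log₂(3) = log₂(24/3) = log₂(8) = 3.
ΔRT = 91.3 × 3.0000 = 273.900 ms.

273.9 ms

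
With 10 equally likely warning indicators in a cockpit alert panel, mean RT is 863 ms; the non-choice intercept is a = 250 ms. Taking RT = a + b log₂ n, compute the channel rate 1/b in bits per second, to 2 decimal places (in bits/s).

Choice component = 863 − 250 = 613 ms over log₂(10) = 3.3219 bits.
b = 613 / 3.3219 = 184.531 ms/bit, so 1/b = 5.419 bits/s.

5.42 bits/s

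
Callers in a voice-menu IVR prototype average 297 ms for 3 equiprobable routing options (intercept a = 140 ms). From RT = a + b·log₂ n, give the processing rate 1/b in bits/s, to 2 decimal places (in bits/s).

b = (297 − 140)/log₂ 3 = 157/1.5850 = 99.056 ms per bit = 0.09906 s/bit; the reciprocal is 10.095 bits/s.

10.10 bits/s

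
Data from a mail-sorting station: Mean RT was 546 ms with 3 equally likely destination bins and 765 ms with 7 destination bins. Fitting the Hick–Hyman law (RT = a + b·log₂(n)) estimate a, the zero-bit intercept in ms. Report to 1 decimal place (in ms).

262.0 ms

b = (RT₂ − RT₁)/(log₂ n₂ − log₂ n₁) = (765 − 546)/(2.8074 − 1.5850) = 179.157 ms/bit.
Intercept: a = 546 − 179.157·log₂(3) = 262.043 ms.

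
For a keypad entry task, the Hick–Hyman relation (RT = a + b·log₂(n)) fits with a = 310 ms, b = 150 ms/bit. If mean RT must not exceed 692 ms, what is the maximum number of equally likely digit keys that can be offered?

5

Information budget: (692 − 310)/150 = 2.5467 bits, so n ≤ 2^2.5467 = 5.843 → at most 5.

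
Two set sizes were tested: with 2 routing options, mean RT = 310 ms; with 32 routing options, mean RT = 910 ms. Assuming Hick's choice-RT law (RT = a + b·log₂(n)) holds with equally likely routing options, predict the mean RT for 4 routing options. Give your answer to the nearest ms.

460 ms

Solve the two-equation system in a and b:
  b = (910 − 310) / (log₂ 32 − log₂ 2) = 600 / (5 − 1) = 150 ms/bit
  a = 310 − 150 × 1 = 160 ms
Then RT(4) = 160 + 150 × log₂ 4 = 160 + 150 × 2 ≈ 460.000 ms.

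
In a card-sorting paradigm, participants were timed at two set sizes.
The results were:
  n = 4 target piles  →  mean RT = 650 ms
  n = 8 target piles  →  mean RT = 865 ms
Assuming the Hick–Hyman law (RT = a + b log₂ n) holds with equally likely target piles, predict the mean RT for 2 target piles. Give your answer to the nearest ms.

435 ms

RT is linear in log₂ n, so two points fix the line:
  b = (865 − 650) / (log₂ 8 − log₂ 4) = 215 / (3 − 2) = 215 ms/bit
  a = 650 − 215 × 2 = 220 ms
Then RT(2) = 220 + 215 × log₂ 2 = 220 + 215 × 1 ≈ 435.000 ms.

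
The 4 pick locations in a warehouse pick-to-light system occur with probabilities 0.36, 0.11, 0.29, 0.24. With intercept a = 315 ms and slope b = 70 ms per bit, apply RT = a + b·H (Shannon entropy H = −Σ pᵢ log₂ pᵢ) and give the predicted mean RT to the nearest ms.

H = 0.36·log₂(1/0.36) + 0.11·log₂(1/0.11) + 0.29·log₂(1/0.29) + 0.24·log₂(1/0.24) = 1.8929 bits.
RT = 315 + 70 × 1.8929 = 447.51 ms.

448 ms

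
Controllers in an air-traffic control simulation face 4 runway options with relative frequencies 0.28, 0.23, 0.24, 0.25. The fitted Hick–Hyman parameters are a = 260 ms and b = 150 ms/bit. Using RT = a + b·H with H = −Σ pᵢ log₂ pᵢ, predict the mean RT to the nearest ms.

559 ms

Entropy contributions −pᵢ log₂ pᵢ: 0.5142, 0.4877, 0.4941, 0.5000; sum H = 1.9960 bits.
RT = a + bH = 260 + 150·1.9960 = 559.40 ms.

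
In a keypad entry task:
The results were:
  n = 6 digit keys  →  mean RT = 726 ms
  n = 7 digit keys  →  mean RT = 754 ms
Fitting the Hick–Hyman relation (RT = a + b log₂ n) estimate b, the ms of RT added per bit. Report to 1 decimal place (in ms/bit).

b = (RT₂ − RT₁)/(log₂ n₂ − log₂ n₁) = (754 − 726)/(2.8074 − 2.5850) = 125.904 ms/bit.

125.9 ms/bit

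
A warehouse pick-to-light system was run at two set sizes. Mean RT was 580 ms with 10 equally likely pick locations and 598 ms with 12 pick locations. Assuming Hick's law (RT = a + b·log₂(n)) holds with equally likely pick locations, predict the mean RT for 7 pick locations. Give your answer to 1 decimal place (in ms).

RT is linear in log₂ n, so two points fix the line:
  b = (598 − 580) / (log₂ 12 − log₂ 10) = 18 / (3.5850 − 3.3219) = 68.432 ms/bit
  a = 580 − 68.432 × 3.3219 = 352.673 ms
Then RT(7) = 352.673 + 68.432 × log₂ 7 = 352.673 + 68.432 × 2.8074 ≈ 544.787 ms.

544.8 ms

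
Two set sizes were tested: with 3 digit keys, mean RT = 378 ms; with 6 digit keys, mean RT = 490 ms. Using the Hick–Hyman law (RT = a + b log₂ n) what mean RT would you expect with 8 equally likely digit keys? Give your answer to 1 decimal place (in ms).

Fit slope and intercept:
  b = (490 − 378) / (log₂ 6 − log₂ 3) = 112 / (2.5850 − 1.5850) = 112.000 ms/bit
  a = 378 − 112.000 × 1.5850 = 200.484 ms
Then RT(8) = 200.484 + 112.000 × log₂ 8 = 200.484 + 112.000 × 3 ≈ 536.484 ms.

536.5 ms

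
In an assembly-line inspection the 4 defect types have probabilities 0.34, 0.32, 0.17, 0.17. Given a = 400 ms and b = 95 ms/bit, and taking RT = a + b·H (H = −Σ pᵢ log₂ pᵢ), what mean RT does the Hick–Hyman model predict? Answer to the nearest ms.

Entropy contributions −pᵢ log₂ pᵢ: 0.5292, 0.5260, 0.4346, 0.4346; sum H = 1.9244 bits.
RT = a + bH = 400 + 95·1.9244 = 582.82 ms.

583 ms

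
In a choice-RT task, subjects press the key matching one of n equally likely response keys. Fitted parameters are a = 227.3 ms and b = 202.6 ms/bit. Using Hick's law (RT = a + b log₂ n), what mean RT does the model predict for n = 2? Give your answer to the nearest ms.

log₂(2) = 1 bits, so RT = 227.3 + 202.6 × 1 ≈ 429.900 ms.

430 ms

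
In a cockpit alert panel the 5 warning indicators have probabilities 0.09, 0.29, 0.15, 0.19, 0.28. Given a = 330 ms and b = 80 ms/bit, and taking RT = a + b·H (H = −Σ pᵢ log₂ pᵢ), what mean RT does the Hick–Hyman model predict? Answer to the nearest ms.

507 ms

H = 0.09·log₂(1/0.09) + 0.29·log₂(1/0.29) + 0.15·log₂(1/0.15) + 0.19·log₂(1/0.19) + 0.28·log₂(1/0.28) = 2.2105 bits.
RT = 330 + 80 × 2.2105 = 506.84 ms.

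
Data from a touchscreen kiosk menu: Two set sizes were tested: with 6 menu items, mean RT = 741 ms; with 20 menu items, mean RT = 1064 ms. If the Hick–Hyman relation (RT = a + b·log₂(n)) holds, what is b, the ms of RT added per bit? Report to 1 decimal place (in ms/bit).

186.0 ms/bit

The slope on a log₂ axis is (1064 − 741) / (4.3219 − 2.5850) = 185.956 ms/bit.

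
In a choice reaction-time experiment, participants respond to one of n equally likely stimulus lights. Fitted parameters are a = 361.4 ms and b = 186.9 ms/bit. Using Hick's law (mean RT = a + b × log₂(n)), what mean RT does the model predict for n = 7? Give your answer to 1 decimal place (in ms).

log₂(7) = 2.8074 bits, so RT = 361.4 + 186.9 × 2.8074 ≈ 886.095 ms.

886.1 ms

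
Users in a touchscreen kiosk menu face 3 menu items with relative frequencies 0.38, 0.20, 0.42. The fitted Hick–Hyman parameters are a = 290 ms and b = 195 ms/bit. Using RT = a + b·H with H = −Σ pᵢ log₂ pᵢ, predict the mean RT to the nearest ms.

586 ms

Entropy contributions −pᵢ log₂ pᵢ: 0.5305, 0.4644, 0.5256; sum H = 1.5205 bits.
RT = a + bH = 290 + 195·1.5205 = 586.49 ms.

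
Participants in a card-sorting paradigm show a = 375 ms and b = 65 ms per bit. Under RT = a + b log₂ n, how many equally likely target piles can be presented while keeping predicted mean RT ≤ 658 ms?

20

Set 375 + 65·log₂ n ≤ 658 → log₂ n ≤ (658 − 375)/65 = 4.3538.
So n ≤ 2^4.3538 = 20.447; the largest integer n is 20.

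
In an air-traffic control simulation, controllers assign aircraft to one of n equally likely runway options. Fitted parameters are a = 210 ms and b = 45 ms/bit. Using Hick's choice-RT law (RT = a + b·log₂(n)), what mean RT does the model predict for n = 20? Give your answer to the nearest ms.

404 ms

log₂(20) = 4.3219 bits, so RT = 210 + 45 × 4.3219 ≈ 404.487 ms.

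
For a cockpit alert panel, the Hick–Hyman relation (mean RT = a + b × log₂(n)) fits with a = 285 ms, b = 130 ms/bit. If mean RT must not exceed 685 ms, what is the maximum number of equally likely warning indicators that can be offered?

8

Set 285 + 130·log₂ n ≤ 685 → log₂ n ≤ (685 − 285)/130 = 3.0769.
So n ≤ 2^3.0769 = 8.438; the largest integer n is 8.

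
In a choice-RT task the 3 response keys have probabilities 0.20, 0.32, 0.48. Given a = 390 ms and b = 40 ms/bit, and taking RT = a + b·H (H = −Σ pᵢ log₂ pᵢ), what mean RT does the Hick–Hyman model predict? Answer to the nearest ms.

H = 0.20·log₂(1/0.20) + 0.32·log₂(1/0.32) + 0.48·log₂(1/0.48) = 1.4987 bits.
RT = 390 + 40 × 1.4987 = 449.95 ms.

450 ms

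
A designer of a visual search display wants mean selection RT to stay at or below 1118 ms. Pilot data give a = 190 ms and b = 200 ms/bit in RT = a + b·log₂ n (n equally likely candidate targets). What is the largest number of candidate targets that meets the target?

24

200·log₂ n ≤ 1118 − 190 = 928, giving log₂ n ≤ 4.6400 and n ≤ 24.933. The largest whole number is 24.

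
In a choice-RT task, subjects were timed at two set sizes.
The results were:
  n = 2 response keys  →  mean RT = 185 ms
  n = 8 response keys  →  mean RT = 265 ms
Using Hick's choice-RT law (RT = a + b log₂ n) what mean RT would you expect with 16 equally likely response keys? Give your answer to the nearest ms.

305 ms

Fit slope and intercept:
  b = (265 − 185) / (log₂ 8 − log₂ 2) = 80 / (3 − 1) = 40 ms/bit
  a = 185 − 40 × 1 = 145 ms
Then RT(16) = 145 + 40 × log₂ 16 = 145 + 40 × 4 ≈ 305.000 ms.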